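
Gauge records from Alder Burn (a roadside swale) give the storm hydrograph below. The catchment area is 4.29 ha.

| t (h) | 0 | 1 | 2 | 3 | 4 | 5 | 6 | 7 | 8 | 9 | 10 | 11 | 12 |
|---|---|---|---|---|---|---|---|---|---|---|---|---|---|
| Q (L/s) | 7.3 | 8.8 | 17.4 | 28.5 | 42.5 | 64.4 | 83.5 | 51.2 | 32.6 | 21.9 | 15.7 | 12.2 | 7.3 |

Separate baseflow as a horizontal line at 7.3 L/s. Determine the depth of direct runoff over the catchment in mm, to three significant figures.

Direct runoff: 0.0, 1.5, 10.1, 21.2, 35.2, 57.1, 76.2, 43.9, 25.3, 14.6, 8.4, 4.9, 0.0 L/s; ΣQ_DR = 298.4 L/s.
V = ΣQ_DR · Δt = 298.4 × 3600 s = 1.074 × 10^6 L.
Over A = 4.29 ha, depth = V / A = 25.0 mm.

d ≈ 25.0 mm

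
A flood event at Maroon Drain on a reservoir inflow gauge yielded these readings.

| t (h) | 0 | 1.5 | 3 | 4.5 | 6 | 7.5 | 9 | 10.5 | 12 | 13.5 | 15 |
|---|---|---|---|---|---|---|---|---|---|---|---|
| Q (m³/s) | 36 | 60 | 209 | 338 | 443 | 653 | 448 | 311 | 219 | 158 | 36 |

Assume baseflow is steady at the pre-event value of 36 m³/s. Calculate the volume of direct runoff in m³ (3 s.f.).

Direct-runoff ordinates (Q − Q_b): 0.0, 24.0, 173.0, 302.0, 407.0, 617.0, 412.0, 275.0, 183.0, 122.0, 0.0 m³/s.
ΣQ_DR = 2515 m³/s.
With Δt = 1.5 h = 5400 s, V = ΣQ_DR · Δt = 2515 × 5400 = 1.36 × 10^7 m³.

V ≈ 1.36 × 10^7 m³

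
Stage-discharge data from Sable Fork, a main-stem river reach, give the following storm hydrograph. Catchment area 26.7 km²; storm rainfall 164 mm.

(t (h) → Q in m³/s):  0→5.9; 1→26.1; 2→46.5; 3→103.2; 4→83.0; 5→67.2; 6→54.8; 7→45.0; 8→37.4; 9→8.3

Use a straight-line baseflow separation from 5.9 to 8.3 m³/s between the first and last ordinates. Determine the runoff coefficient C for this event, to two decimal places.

C ≈ 0.33

ΣQ_DR = 406.4 m³/s; V = ΣQ_DR·Δt = 1.463 × 10^6 m³.
Runoff depth d = V / A = 54.80 mm.
C = d / P = 54.80 / 164 = 0.33.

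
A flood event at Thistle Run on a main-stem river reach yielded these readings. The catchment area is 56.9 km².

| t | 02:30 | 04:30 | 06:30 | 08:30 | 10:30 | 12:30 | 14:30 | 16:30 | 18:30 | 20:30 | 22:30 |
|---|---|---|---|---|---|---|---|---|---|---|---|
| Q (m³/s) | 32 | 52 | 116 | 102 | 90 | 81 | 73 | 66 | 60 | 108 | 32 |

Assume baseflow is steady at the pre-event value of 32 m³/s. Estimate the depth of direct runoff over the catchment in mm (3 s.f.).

Direct runoff: 0.0, 20.0, 84.0, 70.0, 58.0, 49.0, 41.0, 34.0, 28.0, 76.0, 0.0 m³/s; ΣQ_DR = 460.0 m³/s.
V = ΣQ_DR · Δt = 460.0 × 7200 s = 3.312 × 10^6 m³.
Over A = 56.9 km², depth = V / A = 58.2 mm.

d ≈ 58.2 mm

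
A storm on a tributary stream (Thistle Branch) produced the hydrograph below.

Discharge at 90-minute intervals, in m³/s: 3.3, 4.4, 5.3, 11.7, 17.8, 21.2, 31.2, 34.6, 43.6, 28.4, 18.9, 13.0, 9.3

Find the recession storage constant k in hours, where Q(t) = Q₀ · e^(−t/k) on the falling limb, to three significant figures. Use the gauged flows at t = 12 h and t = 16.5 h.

On the falling limb, Q drops from 43.6 to 13.0 m³/s between t = 12 h and t = 16.5 h (Δt = 4.5 h).
k = −Δt / ln(Q₂/Q₁) = −4.5 / ln(13.0/43.6) = 3.72 h.

k ≈ 3.72 h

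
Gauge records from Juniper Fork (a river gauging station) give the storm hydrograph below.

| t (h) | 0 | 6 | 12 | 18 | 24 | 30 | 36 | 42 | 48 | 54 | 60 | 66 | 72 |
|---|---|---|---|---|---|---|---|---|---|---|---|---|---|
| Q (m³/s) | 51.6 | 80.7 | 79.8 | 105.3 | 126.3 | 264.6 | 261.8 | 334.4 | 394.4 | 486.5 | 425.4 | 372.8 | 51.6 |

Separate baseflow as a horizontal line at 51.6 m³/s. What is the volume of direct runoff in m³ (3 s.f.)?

V ≈ 5.11 × 10^7 m³

Direct-runoff ordinates (Q − Q_b): 0.0, 29.1, 28.2, 53.7, 74.7, 213.0, 210.2, 282.8, 342.8, 434.9, 373.8, 321.2, 0.0 m³/s.
ΣQ_DR = 2364 m³/s.
With Δt = 6 h = 21600 s, V = ΣQ_DR · Δt = 2364 × 21600 = 5.11 × 10^7 m³.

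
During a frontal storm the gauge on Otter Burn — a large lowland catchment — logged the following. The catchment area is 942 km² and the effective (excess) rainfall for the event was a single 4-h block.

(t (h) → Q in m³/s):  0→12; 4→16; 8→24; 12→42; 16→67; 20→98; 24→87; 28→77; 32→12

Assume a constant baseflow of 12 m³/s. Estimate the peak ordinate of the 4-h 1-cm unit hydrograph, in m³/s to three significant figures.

Direct runoff: 0.0, 4.0, 12.0, 30.0, 55.0, 86.0, 75.0, 65.0, 0.0 m³/s; ΣQ_DR = 327.0 m³/s, peak = 86.0 m³/s.
Runoff depth d = ΣQ_DR·Δt / A = 327.0 × 14400 / (942 km²) = 4.999 mm.
The 1-cm UH is the DRH scaled by (10 mm)/d, so U_p = 86.0 × 10/4.999 = 172 m³/s.

U_p ≈ 172 m³/s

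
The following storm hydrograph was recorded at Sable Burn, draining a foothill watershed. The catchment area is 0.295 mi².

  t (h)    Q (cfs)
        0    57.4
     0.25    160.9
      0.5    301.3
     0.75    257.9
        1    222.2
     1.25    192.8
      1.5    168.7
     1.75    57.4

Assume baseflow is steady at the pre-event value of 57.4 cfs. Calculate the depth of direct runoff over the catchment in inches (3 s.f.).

d ≈ 1.26 in

Direct runoff: 0.0, 103.5, 243.9, 200.5, 164.8, 135.4, 111.3, 0.0 cfs; ΣQ_DR = 959.4 cfs.
V = ΣQ_DR · Δt = 959.4 × 900 s = 8.635 × 10^5 ft³.
Over A = 0.295 mi², depth = V / A = 1.26 in.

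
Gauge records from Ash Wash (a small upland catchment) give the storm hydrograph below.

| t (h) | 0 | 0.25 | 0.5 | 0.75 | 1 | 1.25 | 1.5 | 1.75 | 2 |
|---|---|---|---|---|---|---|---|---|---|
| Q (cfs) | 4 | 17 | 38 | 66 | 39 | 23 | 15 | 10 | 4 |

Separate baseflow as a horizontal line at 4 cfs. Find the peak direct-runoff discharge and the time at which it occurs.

Subtracting baseflow gives direct-runoff ordinates: 0.0, 13.0, 34.0, 62.0, 35.0, 19.0, 11.0, 6.0, 0.0 cfs.
The maximum is 62.0 cfs, occurring at the reading for t = 0.75 h.

Q_p = 62.0 cfs at t = 0.75 h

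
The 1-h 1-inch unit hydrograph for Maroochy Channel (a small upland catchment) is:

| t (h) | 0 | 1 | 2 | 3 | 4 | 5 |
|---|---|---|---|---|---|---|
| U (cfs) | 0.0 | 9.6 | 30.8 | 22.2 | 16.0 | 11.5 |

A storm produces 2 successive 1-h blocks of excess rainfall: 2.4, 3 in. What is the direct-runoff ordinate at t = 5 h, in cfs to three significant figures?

Q ≈ 75.6 cfs

By discrete convolution, Q_j = Σ (P_i / 1 in) · U_{j−i}.
At t = 5 h (j=5): Q = (2.4/1)·11.5 + (3/1)·16.0 = 75.6 cfs.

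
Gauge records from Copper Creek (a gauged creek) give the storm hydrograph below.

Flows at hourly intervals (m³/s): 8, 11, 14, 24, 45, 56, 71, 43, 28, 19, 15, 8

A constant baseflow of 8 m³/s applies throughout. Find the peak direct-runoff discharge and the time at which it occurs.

Subtracting baseflow gives direct-runoff ordinates: 0.0, 3.0, 6.0, 16.0, 37.0, 48.0, 63.0, 35.0, 20.0, 11.0, 7.0, 0.0 m³/s.
The maximum is 63.0 m³/s, occurring at the reading for t = 6 h.

Q_p = 63.0 m³/s at t = 6 h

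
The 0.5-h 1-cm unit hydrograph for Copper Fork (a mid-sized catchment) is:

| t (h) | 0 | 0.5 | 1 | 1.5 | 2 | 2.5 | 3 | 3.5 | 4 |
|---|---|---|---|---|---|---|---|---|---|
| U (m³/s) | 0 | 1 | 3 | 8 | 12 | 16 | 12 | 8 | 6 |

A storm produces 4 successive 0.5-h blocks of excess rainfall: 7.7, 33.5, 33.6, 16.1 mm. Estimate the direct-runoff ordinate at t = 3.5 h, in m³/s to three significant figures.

Q ≈ 119 m³/s

By discrete convolution, Q_j = Σ (P_i / 10 mm) · U_{j−i}.
At t = 3.5 h (j=7): Q = (7.7/10)·8 + (33.5/10)·12 + (33.6/10)·16 + (16.1/10)·12 = 119 m³/s.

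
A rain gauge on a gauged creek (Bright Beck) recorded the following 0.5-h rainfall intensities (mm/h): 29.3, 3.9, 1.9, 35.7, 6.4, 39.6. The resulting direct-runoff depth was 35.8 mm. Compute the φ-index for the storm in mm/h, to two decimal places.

φ ≈ 11.00 mm/h

Only the 3 blocks with intensity above φ contribute runoff: 29.3, 35.7, 39.6 mm/h.
Σ(I−φ)·Δt = d  ⇒  (29.3+35.7+39.6 − 3φ)·0.5 = 35.8
φ = (104.6 − 35.8/0.5) / 3 = 11.00 mm/h.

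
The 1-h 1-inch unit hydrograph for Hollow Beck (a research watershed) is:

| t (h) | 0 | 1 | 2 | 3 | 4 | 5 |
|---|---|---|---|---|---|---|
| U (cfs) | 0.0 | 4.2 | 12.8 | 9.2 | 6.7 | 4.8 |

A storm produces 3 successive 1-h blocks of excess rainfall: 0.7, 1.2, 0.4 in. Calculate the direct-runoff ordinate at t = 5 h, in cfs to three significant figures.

By discrete convolution, Q_j = Σ (P_i / 1 in) · U_{j−i}.
At t = 5 h (j=5): Q = (0.7/1)·4.8 + (1.2/1)·6.7 + (0.4/1)·9.2 = 15.1 cfs.

Q ≈ 15.1 cfs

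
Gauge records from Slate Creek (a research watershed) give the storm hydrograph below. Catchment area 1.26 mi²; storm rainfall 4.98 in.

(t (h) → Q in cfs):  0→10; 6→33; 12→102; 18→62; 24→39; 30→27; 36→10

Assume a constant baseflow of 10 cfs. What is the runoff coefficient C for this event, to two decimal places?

C ≈ 0.32

ΣQ_DR = 213.0 cfs; V = ΣQ_DR·Δt = 4.601 × 10^6 ft³.
Runoff depth d = V / A = 1.572 in.
C = d / P = 1.572 / 4.98 = 0.32.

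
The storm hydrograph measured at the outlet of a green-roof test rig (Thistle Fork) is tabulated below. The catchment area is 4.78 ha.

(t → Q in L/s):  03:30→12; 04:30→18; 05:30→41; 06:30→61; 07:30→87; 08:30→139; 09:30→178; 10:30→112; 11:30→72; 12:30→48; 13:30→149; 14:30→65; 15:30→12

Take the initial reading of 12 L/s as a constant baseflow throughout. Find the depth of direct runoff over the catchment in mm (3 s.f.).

Direct runoff: 0.0, 6.0, 29.0, 49.0, 75.0, 127.0, 166.0, 100.0, 60.0, 36.0, 137.0, 53.0, 0.0 L/s; ΣQ_DR = 838.0 L/s.
V = ΣQ_DR · Δt = 838.0 × 3600 s = 3.017 × 10^6 L.
Over A = 4.78 ha, depth = V / A = 63.1 mm.

d ≈ 63.1 mm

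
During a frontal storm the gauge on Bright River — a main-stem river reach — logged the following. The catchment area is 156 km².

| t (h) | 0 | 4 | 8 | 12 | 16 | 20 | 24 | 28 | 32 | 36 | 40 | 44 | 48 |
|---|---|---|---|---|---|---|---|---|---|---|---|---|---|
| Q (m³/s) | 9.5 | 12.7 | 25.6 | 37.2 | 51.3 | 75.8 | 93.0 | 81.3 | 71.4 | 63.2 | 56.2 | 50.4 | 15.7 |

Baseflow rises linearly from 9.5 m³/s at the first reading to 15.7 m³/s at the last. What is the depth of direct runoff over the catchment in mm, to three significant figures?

d ≈ 44.3 mm

Direct runoff: 0.00, 2.68, 15.07, 26.15, 39.73, 63.72, 80.40, 68.18, 57.77, 49.05, 41.53, 35.22, 0.00 m³/s; ΣQ_DR = 479.5 m³/s.
V = ΣQ_DR · Δt = 479.5 × 14400 s = 6.905 × 10^6 m³.
Over A = 156 km², depth = V / A = 44.3 mm.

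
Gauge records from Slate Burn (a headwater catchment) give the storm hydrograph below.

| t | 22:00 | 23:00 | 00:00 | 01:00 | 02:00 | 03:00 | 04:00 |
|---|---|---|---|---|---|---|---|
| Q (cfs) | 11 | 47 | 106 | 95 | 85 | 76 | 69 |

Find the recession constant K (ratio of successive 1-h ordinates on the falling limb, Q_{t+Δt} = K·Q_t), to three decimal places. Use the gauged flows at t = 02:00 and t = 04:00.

K ≈ 0.901

Using the recession-limb readings at t = 02:00 and t = 04:00: Q falls from 85 to 69 cfs over 2 intervals.
K = (Q₂/Q₁)^(1/2) = (69/85)^(1/2) = 0.901.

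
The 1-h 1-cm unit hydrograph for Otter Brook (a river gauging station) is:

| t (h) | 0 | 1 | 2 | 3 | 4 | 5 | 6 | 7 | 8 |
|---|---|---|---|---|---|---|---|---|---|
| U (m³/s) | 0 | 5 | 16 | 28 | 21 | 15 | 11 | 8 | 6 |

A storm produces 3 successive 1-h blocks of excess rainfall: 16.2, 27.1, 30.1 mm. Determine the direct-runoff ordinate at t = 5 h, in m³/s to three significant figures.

Q ≈ 165 m³/s

By discrete convolution, Q_j = Σ (P_i / 10 mm) · U_{j−i}.
At t = 5 h (j=5): Q = (16.2/10)·15 + (27.1/10)·21 + (30.1/10)·28 = 165 m³/s.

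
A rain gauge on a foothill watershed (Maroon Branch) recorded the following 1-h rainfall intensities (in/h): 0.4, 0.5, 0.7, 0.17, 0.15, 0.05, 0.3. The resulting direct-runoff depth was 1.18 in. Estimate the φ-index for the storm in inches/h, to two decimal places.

φ ≈ 0.18 in/h

Only the 4 blocks with intensity above φ contribute runoff: 0.4, 0.5, 0.7, 0.3 in/h.
Σ(I−φ)·Δt = d  ⇒  (0.4+0.5+0.7+0.3 − 4φ)·1 = 1.18
φ = (1.900 − 1.18/1) / 4 = 0.18 in/h.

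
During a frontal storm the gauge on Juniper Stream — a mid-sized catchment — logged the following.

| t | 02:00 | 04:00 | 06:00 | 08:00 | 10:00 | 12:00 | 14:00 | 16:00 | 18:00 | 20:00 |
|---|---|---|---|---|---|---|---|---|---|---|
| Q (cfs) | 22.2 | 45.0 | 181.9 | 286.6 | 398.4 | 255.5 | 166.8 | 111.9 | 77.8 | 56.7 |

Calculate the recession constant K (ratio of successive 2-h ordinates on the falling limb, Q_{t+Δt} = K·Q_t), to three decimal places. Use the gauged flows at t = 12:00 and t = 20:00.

Using the recession-limb readings at t = 12:00 and t = 20:00: Q falls from 255.5 to 56.7 cfs over 4 intervals.
K = (Q₂/Q₁)^(1/4) = (56.7/255.5)^(1/4) = 0.686.

K ≈ 0.686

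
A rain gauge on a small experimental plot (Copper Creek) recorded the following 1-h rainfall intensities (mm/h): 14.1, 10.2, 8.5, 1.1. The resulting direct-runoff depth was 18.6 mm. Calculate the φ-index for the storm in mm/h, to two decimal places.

φ ≈ 4.73 mm/h

Only the 3 blocks with intensity above φ contribute runoff: 14.1, 10.2, 8.5 mm/h.
Σ(I−φ)·Δt = d  ⇒  (14.1+10.2+8.5 − 3φ)·1 = 18.6
φ = (32.80 − 18.6/1) / 3 = 4.73 mm/h.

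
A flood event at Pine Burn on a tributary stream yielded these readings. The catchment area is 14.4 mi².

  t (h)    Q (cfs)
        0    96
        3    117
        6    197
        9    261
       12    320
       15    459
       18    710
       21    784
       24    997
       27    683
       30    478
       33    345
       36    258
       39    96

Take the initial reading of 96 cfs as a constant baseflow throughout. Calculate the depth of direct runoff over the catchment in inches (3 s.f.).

d ≈ 1.44 in

Direct runoff: 0.0, 21.0, 101.0, 165.0, 224.0, 363.0, 614.0, 688.0, 901.0, 587.0, 382.0, 249.0, 162.0, 0.0 cfs; ΣQ_DR = 4457 cfs.
V = ΣQ_DR · Δt = 4457 × 10800 s = 4.814 × 10^7 ft³.
Over A = 14.4 mi², depth = V / A = 1.44 in.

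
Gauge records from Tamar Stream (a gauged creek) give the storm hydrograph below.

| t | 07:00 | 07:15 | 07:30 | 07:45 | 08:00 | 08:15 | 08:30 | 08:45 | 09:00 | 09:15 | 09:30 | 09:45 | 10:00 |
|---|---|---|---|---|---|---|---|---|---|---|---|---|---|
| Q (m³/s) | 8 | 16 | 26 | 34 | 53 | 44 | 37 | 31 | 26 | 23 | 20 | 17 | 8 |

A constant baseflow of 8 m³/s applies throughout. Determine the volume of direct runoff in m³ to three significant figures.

Direct-runoff ordinates (Q − Q_b): 0.0, 8.0, 18.0, 26.0, 45.0, 36.0, 29.0, 23.0, 18.0, 15.0, 12.0, 9.0, 0.0 m³/s.
ΣQ_DR = 239.0 m³/s.
With Δt = 0.25 h = 900 s, V = ΣQ_DR · Δt = 239.0 × 900 = 2.15 × 10^5 m³.

V ≈ 2.15 × 10^5 m³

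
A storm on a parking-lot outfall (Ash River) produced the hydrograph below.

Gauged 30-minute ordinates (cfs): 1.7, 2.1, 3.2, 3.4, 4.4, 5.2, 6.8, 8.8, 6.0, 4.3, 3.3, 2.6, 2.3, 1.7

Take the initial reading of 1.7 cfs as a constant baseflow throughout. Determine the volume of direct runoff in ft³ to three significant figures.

V ≈ 57600 ft³

Direct-runoff ordinates (Q − Q_b): 0.0, 0.4, 1.5, 1.7, 2.7, 3.5, 5.1, 7.1, 4.3, 2.6, 1.6, 0.9, 0.6, 0.0 cfs.
ΣQ_DR = 32.00 cfs.
With Δt = 0.5 h = 1800 s, V = ΣQ_DR · Δt = 32.00 × 1800 = 57600 ft³.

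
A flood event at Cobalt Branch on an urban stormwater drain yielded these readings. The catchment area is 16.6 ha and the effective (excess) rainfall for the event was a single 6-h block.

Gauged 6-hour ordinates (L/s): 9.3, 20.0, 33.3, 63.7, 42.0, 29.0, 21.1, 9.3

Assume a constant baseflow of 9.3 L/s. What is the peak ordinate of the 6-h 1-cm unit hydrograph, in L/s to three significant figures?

U_p ≈ 27.3 L/s

Direct runoff: 0.0, 10.7, 24.0, 54.4, 32.7, 19.7, 11.8, 0.0 L/s; ΣQ_DR = 153.3 L/s, peak = 54.4 L/s.
Runoff depth d = ΣQ_DR·Δt / A = 153.3 × 21600 / (16.6 ha) = 19.95 mm.
The 1-cm UH is the DRH scaled by (10 mm)/d, so U_p = 54.4 × 10/19.95 = 27.3 L/s.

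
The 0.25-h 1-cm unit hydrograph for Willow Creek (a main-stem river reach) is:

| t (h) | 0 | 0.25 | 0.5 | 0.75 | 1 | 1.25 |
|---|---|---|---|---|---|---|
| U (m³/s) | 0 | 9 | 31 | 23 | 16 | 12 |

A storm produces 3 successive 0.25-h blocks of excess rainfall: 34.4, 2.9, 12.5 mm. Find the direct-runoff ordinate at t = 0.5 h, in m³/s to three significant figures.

Q ≈ 109 m³/s

By discrete convolution, Q_j = Σ (P_i / 10 mm) · U_{j−i}.
At t = 0.5 h (j=2): Q = (34.4/10)·31 + (2.9/10)·9 + (12.5/10)·0 = 109 m³/s.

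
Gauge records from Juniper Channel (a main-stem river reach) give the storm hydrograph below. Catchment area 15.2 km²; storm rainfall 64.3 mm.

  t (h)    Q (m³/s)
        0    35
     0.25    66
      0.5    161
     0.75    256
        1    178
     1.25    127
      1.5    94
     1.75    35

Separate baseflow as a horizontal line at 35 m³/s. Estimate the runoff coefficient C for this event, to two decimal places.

C ≈ 0.62

ΣQ_DR = 672.0 m³/s; V = ΣQ_DR·Δt = 6.048 × 10^5 m³.
Runoff depth d = V / A = 39.79 mm.
C = d / P = 39.79 / 64.3 = 0.62.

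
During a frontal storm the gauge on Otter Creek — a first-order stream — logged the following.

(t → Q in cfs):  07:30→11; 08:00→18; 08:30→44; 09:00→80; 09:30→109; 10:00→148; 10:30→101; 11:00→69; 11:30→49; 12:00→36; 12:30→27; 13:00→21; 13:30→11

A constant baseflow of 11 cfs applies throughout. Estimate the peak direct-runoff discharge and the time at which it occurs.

Q_p = 137.0 cfs at t = 10:00

Subtracting baseflow gives direct-runoff ordinates: 0.0, 7.0, 33.0, 69.0, 98.0, 137.0, 90.0, 58.0, 38.0, 25.0, 16.0, 10.0, 0.0 cfs.
The maximum is 137.0 cfs, occurring at the reading for t = 10:00.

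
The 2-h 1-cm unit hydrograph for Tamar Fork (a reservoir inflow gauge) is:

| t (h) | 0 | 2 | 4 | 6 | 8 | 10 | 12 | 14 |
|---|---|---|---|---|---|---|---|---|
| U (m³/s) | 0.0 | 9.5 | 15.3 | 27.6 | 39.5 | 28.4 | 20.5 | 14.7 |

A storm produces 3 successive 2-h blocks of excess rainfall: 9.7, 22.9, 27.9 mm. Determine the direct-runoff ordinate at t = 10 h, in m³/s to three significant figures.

Q ≈ 195 m³/s

By discrete convolution, Q_j = Σ (P_i / 10 mm) · U_{j−i}.
At t = 10 h (j=5): Q = (9.7/10)·28.4 + (22.9/10)·39.5 + (27.9/10)·27.6 = 195 m³/s.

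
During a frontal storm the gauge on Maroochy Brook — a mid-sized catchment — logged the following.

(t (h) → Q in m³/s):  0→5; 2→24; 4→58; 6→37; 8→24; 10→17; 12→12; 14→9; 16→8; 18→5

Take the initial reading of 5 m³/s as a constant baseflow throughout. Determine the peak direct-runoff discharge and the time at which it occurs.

Subtracting baseflow gives direct-runoff ordinates: 0.0, 19.0, 53.0, 32.0, 19.0, 12.0, 7.0, 4.0, 3.0, 0.0 m³/s.
The maximum is 53.0 m³/s, occurring at the reading for t = 4 h.

Q_p = 53.0 m³/s at t = 4 h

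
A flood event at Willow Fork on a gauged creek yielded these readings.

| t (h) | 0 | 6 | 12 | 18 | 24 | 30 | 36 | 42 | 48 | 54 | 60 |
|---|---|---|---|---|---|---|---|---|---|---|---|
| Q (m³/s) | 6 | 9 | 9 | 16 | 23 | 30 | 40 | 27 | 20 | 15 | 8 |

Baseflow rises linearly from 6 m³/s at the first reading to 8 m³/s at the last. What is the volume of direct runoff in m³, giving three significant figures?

Direct-runoff ordinates (Q − Q_b): 0.00, 2.80, 2.60, 9.40, 16.20, 23.00, 32.80, 19.60, 12.40, 7.20, 0.00 m³/s.
ΣQ_DR = 126.0 m³/s.
With Δt = 6 h = 21600 s, V = ΣQ_DR · Δt = 126.0 × 21600 = 2.72 × 10^6 m³.

V ≈ 2.72 × 10^6 m³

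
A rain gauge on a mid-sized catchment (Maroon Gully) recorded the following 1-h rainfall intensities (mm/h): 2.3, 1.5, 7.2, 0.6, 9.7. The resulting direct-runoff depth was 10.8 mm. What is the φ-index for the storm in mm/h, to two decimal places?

Only the 2 blocks with intensity above φ contribute runoff: 7.2, 9.7 mm/h.
Σ(I−φ)·Δt = d  ⇒  (7.2+9.7 − 2φ)·1 = 10.8
φ = (16.90 − 10.8/1) / 2 = 3.05 mm/h.

φ ≈ 3.05 mm/h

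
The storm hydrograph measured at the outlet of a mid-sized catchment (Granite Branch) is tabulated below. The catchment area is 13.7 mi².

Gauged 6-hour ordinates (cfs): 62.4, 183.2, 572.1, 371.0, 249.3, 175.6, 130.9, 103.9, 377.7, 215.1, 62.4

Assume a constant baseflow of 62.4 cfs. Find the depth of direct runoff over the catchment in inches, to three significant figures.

d ≈ 1.23 in

Direct runoff: 0.0, 120.8, 509.7, 308.6, 186.9, 113.2, 68.5, 41.5, 315.3, 152.7, 0.0 cfs; ΣQ_DR = 1817 cfs.
V = ΣQ_DR · Δt = 1817 × 21600 s = 3.925 × 10^7 ft³.
Over A = 13.7 mi², depth = V / A = 1.23 in.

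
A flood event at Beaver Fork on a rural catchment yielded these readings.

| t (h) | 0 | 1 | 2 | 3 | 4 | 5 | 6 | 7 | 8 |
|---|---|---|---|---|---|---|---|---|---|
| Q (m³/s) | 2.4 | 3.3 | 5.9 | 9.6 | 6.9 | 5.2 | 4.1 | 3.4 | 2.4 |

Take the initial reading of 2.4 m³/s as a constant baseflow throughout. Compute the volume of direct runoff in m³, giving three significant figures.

V ≈ 77800 m³

Direct-runoff ordinates (Q − Q_b): 0.0, 0.9, 3.5, 7.2, 4.5, 2.8, 1.7, 1.0, 0.0 m³/s.
ΣQ_DR = 21.60 m³/s.
With Δt = 1 h = 3600 s, V = ΣQ_DR · Δt = 21.60 × 3600 = 77800 m³.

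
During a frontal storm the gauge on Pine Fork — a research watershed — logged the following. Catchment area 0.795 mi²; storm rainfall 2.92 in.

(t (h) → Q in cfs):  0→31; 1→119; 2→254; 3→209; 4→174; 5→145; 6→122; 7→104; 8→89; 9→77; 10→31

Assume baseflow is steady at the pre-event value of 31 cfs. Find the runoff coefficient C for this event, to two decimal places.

ΣQ_DR = 1014 cfs; V = ΣQ_DR·Δt = 3.650 × 10^6 ft³.
Runoff depth d = V / A = 1.976 in.
C = d / P = 1.976 / 2.92 = 0.68.

C ≈ 0.68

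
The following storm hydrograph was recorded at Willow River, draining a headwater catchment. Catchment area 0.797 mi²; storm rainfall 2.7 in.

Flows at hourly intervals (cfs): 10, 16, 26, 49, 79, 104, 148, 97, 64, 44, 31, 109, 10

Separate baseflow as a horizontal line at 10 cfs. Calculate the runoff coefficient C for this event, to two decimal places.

ΣQ_DR = 657.0 cfs; V = ΣQ_DR·Δt = 2.365 × 10^6 ft³.
Runoff depth d = V / A = 1.277 in.
C = d / P = 1.277 / 2.7 = 0.47.

C ≈ 0.47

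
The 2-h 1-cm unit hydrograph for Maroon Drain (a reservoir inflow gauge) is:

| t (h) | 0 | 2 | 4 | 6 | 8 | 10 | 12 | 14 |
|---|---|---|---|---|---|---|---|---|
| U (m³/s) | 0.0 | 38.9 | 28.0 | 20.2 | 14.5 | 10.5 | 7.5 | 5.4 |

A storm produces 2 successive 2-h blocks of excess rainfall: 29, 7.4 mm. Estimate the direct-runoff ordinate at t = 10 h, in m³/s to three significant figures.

By discrete convolution, Q_j = Σ (P_i / 10 mm) · U_{j−i}.
At t = 10 h (j=5): Q = (29/10)·10.5 + (7.4/10)·14.5 = 41.2 m³/s.

Q ≈ 41.2 m³/s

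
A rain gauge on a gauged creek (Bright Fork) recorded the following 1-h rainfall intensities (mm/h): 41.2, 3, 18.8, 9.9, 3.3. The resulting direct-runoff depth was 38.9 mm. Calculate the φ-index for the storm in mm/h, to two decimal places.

Only the 2 blocks with intensity above φ contribute runoff: 41.2, 18.8 mm/h.
Σ(I−φ)·Δt = d  ⇒  (41.2+18.8 − 2φ)·1 = 38.9
φ = (60.00 − 38.9/1) / 2 = 10.55 mm/h.

φ ≈ 10.55 mm/h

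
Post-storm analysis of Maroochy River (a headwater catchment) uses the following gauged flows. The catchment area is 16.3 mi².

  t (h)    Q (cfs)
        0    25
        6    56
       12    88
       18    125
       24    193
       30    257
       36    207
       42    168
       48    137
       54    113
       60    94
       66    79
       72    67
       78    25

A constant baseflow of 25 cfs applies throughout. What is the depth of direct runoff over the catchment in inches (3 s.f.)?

d ≈ 0.732 in

Direct runoff: 0.0, 31.0, 63.0, 100.0, 168.0, 232.0, 182.0, 143.0, 112.0, 88.0, 69.0, 54.0, 42.0, 0.0 cfs; ΣQ_DR = 1284 cfs.
V = ΣQ_DR · Δt = 1284 × 21600 s = 2.773 × 10^7 ft³.
Over A = 16.3 mi², depth = V / A = 0.732 in.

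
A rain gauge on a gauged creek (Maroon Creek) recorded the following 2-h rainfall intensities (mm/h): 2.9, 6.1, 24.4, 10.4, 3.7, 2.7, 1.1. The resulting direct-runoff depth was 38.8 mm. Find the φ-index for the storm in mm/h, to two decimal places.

φ ≈ 7.70 mm/h

Only the 2 blocks with intensity above φ contribute runoff: 24.4, 10.4 mm/h.
Σ(I−φ)·Δt = d  ⇒  (24.4+10.4 − 2φ)·2 = 38.8
φ = (34.80 − 38.8/2) / 2 = 7.70 mm/h.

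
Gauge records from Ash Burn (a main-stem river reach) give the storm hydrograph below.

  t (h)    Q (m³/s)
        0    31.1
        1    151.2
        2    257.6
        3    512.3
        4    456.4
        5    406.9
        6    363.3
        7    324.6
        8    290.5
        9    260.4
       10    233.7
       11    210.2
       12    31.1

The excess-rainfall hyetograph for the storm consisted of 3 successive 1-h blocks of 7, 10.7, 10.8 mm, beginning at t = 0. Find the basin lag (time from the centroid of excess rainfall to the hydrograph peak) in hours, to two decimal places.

Centroid of excess rainfall: t_c = Σ P_i·t̄_i / ΣP_i = 1.6333 h (block centres at 0.5, 1.5, 2.5 h).
Hydrograph peak occurs at t = 3 h, so basin lag t_L = 3 − 1.6333 = 1.37 h.

t_L ≈ 1.37 h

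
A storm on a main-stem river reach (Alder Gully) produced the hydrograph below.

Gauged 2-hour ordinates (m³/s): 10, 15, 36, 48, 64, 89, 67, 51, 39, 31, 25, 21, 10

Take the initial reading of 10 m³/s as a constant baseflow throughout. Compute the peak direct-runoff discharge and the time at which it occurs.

Subtracting baseflow gives direct-runoff ordinates: 0.0, 5.0, 26.0, 38.0, 54.0, 79.0, 57.0, 41.0, 29.0, 21.0, 15.0, 11.0, 0.0 m³/s.
The maximum is 79.0 m³/s, occurring at the reading for t = 10 h.

Q_p = 79.0 m³/s at t = 10 h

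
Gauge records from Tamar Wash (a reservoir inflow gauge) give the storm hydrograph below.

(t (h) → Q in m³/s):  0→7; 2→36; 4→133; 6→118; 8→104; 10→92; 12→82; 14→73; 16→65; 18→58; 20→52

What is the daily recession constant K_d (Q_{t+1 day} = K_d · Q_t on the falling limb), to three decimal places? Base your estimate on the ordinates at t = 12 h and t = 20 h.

K_d ≈ 0.255

Between t = 12 h and t = 20 h the flow falls from 82 to 52 m³/s over 4×2 h = 8 h.
Per-interval ratio K = (52/82)^(1/4) = 0.8924; K_d = K^(24/2) = 0.255.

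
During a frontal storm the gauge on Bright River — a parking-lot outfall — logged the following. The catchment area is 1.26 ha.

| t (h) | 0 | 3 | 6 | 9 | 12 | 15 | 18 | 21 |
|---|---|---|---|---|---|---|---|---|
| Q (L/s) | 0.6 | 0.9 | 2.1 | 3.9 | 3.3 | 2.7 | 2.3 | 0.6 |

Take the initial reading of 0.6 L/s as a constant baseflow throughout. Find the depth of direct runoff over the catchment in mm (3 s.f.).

Direct runoff: 0.0, 0.3, 1.5, 3.3, 2.7, 2.1, 1.7, 0.0 L/s; ΣQ_DR = 11.60 L/s.
V = ΣQ_DR · Δt = 11.60 × 10800 s = 1.253 × 10^5 L.
Over A = 1.26 ha, depth = V / A = 9.94 mm.

d ≈ 9.94 mm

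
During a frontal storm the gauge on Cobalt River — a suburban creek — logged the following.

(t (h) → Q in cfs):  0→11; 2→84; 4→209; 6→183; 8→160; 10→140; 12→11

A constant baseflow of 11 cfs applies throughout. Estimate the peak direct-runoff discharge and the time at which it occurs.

Q_p = 198.0 cfs at t = 4 h

Subtracting baseflow gives direct-runoff ordinates: 0.0, 73.0, 198.0, 172.0, 149.0, 129.0, 0.0 cfs.
The maximum is 198.0 cfs, occurring at the reading for t = 4 h.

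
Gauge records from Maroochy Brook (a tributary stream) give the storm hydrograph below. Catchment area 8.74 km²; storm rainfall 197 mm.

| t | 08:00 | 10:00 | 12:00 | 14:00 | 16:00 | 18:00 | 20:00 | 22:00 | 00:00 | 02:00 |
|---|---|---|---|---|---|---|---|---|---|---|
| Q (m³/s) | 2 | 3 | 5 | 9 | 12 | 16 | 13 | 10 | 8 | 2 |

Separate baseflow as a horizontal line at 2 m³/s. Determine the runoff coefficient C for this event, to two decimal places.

C ≈ 0.25

ΣQ_DR = 60.00 m³/s; V = ΣQ_DR·Δt = 4.320 × 10^5 m³.
Runoff depth d = V / A = 49.43 mm.
C = d / P = 49.43 / 197 = 0.25.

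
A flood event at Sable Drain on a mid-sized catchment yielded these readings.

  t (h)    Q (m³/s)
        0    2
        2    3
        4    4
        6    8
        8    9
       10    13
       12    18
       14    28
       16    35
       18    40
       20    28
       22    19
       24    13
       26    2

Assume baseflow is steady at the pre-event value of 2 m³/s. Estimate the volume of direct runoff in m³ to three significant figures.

Direct-runoff ordinates (Q − Q_b): 0.0, 1.0, 2.0, 6.0, 7.0, 11.0, 16.0, 26.0, 33.0, 38.0, 26.0, 17.0, 11.0, 0.0 m³/s.
ΣQ_DR = 194.0 m³/s.
With Δt = 2 h = 7200 s, V = ΣQ_DR · Δt = 194.0 × 7200 = 1.40 × 10^6 m³.

V ≈ 1.40 × 10^6 m³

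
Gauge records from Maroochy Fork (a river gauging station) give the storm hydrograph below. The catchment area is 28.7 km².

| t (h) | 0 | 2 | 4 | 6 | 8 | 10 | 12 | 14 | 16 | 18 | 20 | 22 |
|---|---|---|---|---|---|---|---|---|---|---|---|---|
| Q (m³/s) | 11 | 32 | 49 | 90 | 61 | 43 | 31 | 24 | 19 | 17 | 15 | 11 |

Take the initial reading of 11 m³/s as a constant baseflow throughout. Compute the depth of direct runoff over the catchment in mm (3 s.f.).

d ≈ 68.0 mm

Direct runoff: 0.0, 21.0, 38.0, 79.0, 50.0, 32.0, 20.0, 13.0, 8.0, 6.0, 4.0, 0.0 m³/s; ΣQ_DR = 271.0 m³/s.
V = ΣQ_DR · Δt = 271.0 × 7200 s = 1.951 × 10^6 m³.
Over A = 28.7 km², depth = V / A = 68.0 mm.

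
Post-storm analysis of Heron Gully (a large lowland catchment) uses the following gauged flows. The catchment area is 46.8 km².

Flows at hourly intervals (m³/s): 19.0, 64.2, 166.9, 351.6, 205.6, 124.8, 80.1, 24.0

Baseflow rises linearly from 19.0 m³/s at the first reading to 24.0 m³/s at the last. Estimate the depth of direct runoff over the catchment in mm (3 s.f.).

Direct runoff: 0.00, 44.49, 146.47, 330.46, 183.74, 102.23, 56.81, 0.00 m³/s; ΣQ_DR = 864.2 m³/s.
V = ΣQ_DR · Δt = 864.2 × 3600 s = 3.111 × 10^6 m³.
Over A = 46.8 km², depth = V / A = 66.5 mm.

d ≈ 66.5 mm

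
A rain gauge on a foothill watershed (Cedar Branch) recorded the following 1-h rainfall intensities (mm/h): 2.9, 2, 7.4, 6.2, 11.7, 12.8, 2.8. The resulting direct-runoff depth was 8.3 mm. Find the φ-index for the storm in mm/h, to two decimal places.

Only the 2 blocks with intensity above φ contribute runoff: 11.7, 12.8 mm/h.
Σ(I−φ)·Δt = d  ⇒  (11.7+12.8 − 2φ)·1 = 8.3
φ = (24.50 − 8.3/1) / 2 = 8.10 mm/h.

φ ≈ 8.10 mm/h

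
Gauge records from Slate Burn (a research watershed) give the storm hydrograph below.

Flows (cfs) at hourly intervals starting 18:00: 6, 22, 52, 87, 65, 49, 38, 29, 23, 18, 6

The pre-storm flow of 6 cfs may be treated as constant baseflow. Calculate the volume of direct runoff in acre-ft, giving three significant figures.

V ≈ 27.2 acre-ft

Direct-runoff ordinates (Q − Q_b): 0.0, 16.0, 46.0, 81.0, 59.0, 43.0, 32.0, 23.0, 17.0, 12.0, 0.0 cfs.
ΣQ_DR = 329.0 cfs.
With Δt = 1 h = 3600 s, V = ΣQ_DR · Δt = 329.0 × 3600 = 1.18 × 10^6 ft³ = 27.2 acre-ft.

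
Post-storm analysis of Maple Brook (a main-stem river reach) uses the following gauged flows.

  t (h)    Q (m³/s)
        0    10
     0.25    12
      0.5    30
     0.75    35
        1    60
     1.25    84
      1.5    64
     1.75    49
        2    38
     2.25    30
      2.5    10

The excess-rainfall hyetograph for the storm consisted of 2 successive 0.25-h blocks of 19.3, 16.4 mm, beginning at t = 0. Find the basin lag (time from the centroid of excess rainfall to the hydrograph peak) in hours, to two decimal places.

t_L ≈ 1.01 h

Centroid of excess rainfall: t_c = Σ P_i·t̄_i / ΣP_i = 0.2398 h (block centres at 0.125, 0.375 h).
Hydrograph peak occurs at t = 1.25 h, so basin lag t_L = 1.25 − 0.2398 = 1.01 h.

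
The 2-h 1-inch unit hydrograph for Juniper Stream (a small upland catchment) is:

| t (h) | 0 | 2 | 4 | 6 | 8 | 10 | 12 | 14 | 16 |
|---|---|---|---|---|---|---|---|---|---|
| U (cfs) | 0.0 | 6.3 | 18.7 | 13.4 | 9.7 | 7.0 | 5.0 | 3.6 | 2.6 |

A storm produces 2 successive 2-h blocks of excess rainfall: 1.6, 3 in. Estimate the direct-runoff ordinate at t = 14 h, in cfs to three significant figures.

By discrete convolution, Q_j = Σ (P_i / 1 in) · U_{j−i}.
At t = 14 h (j=7): Q = (1.6/1)·3.6 + (3/1)·5.0 = 20.8 cfs.

Q ≈ 20.8 cfs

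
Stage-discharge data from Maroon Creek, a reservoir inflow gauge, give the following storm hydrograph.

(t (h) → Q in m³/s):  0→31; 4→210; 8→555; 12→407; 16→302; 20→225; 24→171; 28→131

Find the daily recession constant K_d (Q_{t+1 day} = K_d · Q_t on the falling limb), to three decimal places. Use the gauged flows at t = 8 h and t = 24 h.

K_d ≈ 0.171

Between t = 8 h and t = 24 h the flow falls from 555 to 171 m³/s over 4×4 h = 16 h.
Per-interval ratio K = (171/555)^(1/4) = 0.7450; K_d = K^(24/4) = 0.171.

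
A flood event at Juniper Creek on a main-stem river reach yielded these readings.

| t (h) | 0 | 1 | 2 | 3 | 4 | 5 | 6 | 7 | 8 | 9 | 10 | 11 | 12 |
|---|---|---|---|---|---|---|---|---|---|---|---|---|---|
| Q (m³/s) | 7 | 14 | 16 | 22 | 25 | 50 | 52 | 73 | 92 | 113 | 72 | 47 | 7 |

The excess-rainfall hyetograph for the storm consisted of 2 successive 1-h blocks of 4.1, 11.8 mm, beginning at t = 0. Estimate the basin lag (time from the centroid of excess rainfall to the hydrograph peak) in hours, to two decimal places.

Centroid of excess rainfall: t_c = Σ P_i·t̄_i / ΣP_i = 1.2421 h (block centres at 0.5, 1.5 h).
Hydrograph peak occurs at t = 9 h, so basin lag t_L = 9 − 1.2421 = 7.76 h.

t_L ≈ 7.76 h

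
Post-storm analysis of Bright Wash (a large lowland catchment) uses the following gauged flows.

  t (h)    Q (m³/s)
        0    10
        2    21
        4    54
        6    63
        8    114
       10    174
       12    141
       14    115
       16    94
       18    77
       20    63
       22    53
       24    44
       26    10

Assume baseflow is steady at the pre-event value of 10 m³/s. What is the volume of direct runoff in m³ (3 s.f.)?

Direct-runoff ordinates (Q − Q_b): 0.0, 11.0, 44.0, 53.0, 104.0, 164.0, 131.0, 105.0, 84.0, 67.0, 53.0, 43.0, 34.0, 0.0 m³/s.
ΣQ_DR = 893.0 m³/s.
With Δt = 2 h = 7200 s, V = ΣQ_DR · Δt = 893.0 × 7200 = 6.43 × 10^6 m³.

V ≈ 6.43 × 10^6 m³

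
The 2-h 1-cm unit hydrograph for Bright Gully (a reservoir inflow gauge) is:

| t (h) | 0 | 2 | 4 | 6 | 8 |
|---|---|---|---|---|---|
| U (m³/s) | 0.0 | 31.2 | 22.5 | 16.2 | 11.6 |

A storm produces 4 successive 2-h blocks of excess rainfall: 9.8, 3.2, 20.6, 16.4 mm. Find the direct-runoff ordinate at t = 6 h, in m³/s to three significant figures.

Q ≈ 87.3 m³/s

By discrete convolution, Q_j = Σ (P_i / 10 mm) · U_{j−i}.
At t = 6 h (j=3): Q = (9.8/10)·16.2 + (3.2/10)·22.5 + (20.6/10)·31.2 + (16.4/10)·0.0 = 87.3 m³/s.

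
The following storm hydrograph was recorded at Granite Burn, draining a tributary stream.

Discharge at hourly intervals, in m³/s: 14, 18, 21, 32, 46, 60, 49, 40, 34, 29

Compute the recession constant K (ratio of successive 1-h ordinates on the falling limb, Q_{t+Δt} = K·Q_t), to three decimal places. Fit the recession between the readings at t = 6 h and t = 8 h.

K ≈ 0.833

Using the recession-limb readings at t = 6 h and t = 8 h: Q falls from 49 to 34 m³/s over 2 intervals.
K = (Q₂/Q₁)^(1/2) = (34/49)^(1/2) = 0.833.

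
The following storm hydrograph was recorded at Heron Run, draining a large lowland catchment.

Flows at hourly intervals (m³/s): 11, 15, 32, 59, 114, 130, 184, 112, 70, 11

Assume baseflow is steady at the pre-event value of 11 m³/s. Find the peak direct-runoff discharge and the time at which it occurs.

Q_p = 173.0 m³/s at t = 6 h

Subtracting baseflow gives direct-runoff ordinates: 0.0, 4.0, 21.0, 48.0, 103.0, 119.0, 173.0, 101.0, 59.0, 0.0 m³/s.
The maximum is 173.0 m³/s, occurring at the reading for t = 6 h.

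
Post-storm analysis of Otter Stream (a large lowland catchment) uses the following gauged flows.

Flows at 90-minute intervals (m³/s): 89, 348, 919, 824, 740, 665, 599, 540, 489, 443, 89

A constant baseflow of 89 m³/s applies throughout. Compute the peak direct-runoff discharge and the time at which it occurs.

Subtracting baseflow gives direct-runoff ordinates: 0.0, 259.0, 830.0, 735.0, 651.0, 576.0, 510.0, 451.0, 400.0, 354.0, 0.0 m³/s.
The maximum is 830.0 m³/s, occurring at the reading for t = 3 h.

Q_p = 830.0 m³/s at t = 3 h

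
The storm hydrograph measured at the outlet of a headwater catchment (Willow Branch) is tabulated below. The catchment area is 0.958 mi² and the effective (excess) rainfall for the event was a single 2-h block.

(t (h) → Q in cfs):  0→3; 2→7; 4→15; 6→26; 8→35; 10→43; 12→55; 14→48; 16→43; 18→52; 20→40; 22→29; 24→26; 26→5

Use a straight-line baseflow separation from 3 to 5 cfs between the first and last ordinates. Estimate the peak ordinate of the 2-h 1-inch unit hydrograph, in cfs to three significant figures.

U_p ≈ 42.6 cfs

Direct runoff: 0.00, 3.85, 11.69, 22.54, 31.38, 39.23, 51.08, 43.92, 38.77, 47.62, 35.46, 24.31, 21.15, 0.00 cfs; ΣQ_DR = 371.0 cfs, peak = 51.08 cfs.
Runoff depth d = ΣQ_DR·Δt / A = 371.0 × 7200 / (0.958 mi²) = 1.200 in.
The 1-inch UH is the DRH scaled by (1 in)/d, so U_p = 51.08 × 1/1.200 = 42.6 cfs.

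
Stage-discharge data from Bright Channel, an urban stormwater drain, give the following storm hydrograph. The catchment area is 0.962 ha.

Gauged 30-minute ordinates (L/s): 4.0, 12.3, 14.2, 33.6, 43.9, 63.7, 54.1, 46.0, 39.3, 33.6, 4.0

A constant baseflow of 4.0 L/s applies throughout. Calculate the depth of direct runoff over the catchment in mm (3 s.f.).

d ≈ 57.0 mm

Direct runoff: 0.0, 8.3, 10.2, 29.6, 39.9, 59.7, 50.1, 42.0, 35.3, 29.6, 0.0 L/s; ΣQ_DR = 304.7 L/s.
V = ΣQ_DR · Δt = 304.7 × 1800 s = 5.485 × 10^5 L.
Over A = 0.962 ha, depth = V / A = 57.0 mm.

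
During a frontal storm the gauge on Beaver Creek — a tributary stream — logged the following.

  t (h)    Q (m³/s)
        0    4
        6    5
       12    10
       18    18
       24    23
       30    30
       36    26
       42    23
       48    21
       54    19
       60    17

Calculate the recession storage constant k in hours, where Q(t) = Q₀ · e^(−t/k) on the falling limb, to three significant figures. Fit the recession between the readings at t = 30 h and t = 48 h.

On the falling limb, Q drops from 30 to 21 m³/s between t = 30 h and t = 48 h (Δt = 18 h).
k = −Δt / ln(Q₂/Q₁) = −18 / ln(21/30) = 50.5 h.

k ≈ 50.5 h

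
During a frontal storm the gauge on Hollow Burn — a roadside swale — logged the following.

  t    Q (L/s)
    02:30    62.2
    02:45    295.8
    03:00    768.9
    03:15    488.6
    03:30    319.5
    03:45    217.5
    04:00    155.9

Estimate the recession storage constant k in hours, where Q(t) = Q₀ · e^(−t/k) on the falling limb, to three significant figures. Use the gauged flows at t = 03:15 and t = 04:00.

k ≈ 0.657 h

On the falling limb, Q drops from 488.6 to 155.9 L/s between t = 03:15 and t = 04:00 (Δt = 0.75 h).
k = −Δt / ln(Q₂/Q₁) = −0.75 / ln(155.9/488.6) = 0.657 h.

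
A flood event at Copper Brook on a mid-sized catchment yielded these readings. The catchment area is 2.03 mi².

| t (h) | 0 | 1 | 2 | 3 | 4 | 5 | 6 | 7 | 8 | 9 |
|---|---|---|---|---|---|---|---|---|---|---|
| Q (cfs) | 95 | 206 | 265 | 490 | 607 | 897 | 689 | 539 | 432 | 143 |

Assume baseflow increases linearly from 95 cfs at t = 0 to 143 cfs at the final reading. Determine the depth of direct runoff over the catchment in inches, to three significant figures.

d ≈ 2.42 in

Direct runoff: 0.00, 105.67, 159.33, 379.00, 490.67, 775.33, 562.00, 406.67, 294.33, 0.00 cfs; ΣQ_DR = 3173 cfs.
V = ΣQ_DR · Δt = 3173 × 3600 s = 1.142 × 10^7 ft³.
Over A = 2.03 mi², depth = V / A = 2.42 in.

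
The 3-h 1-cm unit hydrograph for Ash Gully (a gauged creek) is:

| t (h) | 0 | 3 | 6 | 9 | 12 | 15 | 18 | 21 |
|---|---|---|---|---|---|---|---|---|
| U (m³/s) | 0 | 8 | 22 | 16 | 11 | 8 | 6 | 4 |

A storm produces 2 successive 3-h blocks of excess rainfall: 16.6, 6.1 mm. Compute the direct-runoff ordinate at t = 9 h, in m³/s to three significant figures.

Q ≈ 40.0 m³/s

By discrete convolution, Q_j = Σ (P_i / 10 mm) · U_{j−i}.
At t = 9 h (j=3): Q = (16.6/10)·16 + (6.1/10)·22 = 40.0 m³/s.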